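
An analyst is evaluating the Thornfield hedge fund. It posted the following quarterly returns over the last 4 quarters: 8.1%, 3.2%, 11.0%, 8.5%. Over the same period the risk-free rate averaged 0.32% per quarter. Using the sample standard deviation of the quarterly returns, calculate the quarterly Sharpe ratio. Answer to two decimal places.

2.26

r̄ = (8.1 + 3.2 + 11 + 8.5) / 4 = 30.80 / 4 = 7.7000%
Sample std dev = √[31.9400 / 3] = 3.2629%
Sharpe = (r̄ − rf) / σ = (7.7000 − 0.32) / 3.2629 = 7.3800 / 3.2629 = 2.2618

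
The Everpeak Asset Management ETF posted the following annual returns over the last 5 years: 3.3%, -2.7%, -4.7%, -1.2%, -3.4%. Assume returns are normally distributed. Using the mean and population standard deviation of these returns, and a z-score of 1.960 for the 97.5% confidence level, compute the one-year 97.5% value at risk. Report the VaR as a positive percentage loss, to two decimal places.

r̄ = (3.3 − 2.7 − 4.7 − 1.2 − 3.4) / 5 = -1.7400%
Population std dev = √[38.1320 / 5] = 2.7616%
VaR = −(r̄ − z·σ) = −(-1.7400 − 1.960 × 2.7616) = −(-7.1527) = 7.1527%

7.15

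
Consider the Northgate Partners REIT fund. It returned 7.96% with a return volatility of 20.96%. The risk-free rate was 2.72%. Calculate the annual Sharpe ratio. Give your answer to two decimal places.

Sharpe = (Rp − Rf) / σp = (7.96% − 2.72%) / 20.96% = 5.24% / 20.96% = 0.2500

0.25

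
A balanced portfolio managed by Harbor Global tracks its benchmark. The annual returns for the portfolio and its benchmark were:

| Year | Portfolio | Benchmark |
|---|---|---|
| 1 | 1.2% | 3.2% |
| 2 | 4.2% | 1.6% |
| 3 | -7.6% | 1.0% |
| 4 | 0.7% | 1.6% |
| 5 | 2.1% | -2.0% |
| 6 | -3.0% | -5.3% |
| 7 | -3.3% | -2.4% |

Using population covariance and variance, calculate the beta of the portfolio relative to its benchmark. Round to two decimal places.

0.41

r̄p = -0.8143%,  r̄m = -0.3286%
Cov = Σ(rp − r̄p)(rm − r̄m) / 7 = 3.1182
Var(rm) = Σ(rm − r̄m)² / 7 = 7.6363
β = Cov / Var = 3.1182 / 7.6363 = 0.4083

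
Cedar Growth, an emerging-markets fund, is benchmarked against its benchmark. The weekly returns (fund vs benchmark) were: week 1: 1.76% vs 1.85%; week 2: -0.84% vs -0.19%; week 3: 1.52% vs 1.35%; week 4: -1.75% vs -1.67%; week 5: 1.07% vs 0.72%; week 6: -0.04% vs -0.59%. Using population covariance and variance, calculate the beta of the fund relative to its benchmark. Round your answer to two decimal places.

1.02

r̄p = 0.2867%,  r̄m = 0.2450%
Cov = Σ(rp − r̄p)(rm − r̄m) / 6 = 1.4605
Var(rm) = Σ(rm − r̄m)² / 6 = 1.4294
β = Cov / Var = 1.4605 / 1.4294 = 1.0218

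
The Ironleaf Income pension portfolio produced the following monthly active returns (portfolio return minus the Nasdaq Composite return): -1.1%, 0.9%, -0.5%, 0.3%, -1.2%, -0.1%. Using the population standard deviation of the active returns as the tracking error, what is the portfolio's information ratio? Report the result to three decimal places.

-0.380

μ = (-1.1 + 0.9 − 0.5 + 0.3 − 1.2 − 0.1) / 6 = -1.70 / 6 = -0.2833%
Σ(r − μ)² = (-1.1 − (-0.2833))² + (0.9 − (-0.2833))² + (-0.5 − (-0.2833))² + … = 3.3283
σ = √[3.3283 / 6] = 0.7448%
IR = μ / tracking error = -0.2833 / 0.7448 = -0.3804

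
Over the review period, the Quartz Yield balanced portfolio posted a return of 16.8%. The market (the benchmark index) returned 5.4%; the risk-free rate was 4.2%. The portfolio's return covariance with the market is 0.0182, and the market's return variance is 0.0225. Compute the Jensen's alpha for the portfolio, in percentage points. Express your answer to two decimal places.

β = Cov / Var = 0.0182 / 0.0225 = 0.8089
E[R] = Rf + β(Rm − Rf) = 4.2% + 0.8089 × (5.4% − 4.2%) = 5.1707%
α = Rp − E[R] = 16.8% − 5.1707% = 11.6293

11.63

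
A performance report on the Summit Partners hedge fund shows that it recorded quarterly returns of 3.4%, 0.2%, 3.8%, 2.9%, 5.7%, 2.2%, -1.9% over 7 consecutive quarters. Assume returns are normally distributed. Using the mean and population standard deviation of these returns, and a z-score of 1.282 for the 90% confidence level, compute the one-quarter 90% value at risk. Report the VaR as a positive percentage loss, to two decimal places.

μ = (3.4 + 0.2 + 3.8 + 2.9 + 5.7 + 2.2 − 1.9) / 7 = 2.3286%
Population std dev = √[37.4343 / 7] = 2.3125%
VaR = −(μ − z·σ) = −(2.3286 − 1.282 × 2.3125) = −(-0.6360) = 0.6360%

0.64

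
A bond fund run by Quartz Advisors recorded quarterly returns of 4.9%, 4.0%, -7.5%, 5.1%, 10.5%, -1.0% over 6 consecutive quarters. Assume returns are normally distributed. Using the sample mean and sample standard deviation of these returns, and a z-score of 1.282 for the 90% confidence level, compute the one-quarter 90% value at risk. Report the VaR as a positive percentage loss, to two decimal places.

5.25

Mean return r̄ = 16.00 / 6 = 2.6667%
Σ(r − r̄)² = (4.9 − 2.6667)² + (4 − 2.6667)² + … = 190.8533
σ = √[190.8533 / 5] = 6.1782%
VaR = −(r̄ − z·σ) = −(2.6667 − 1.282 × 6.1782) = −(-5.2538) = 5.2538%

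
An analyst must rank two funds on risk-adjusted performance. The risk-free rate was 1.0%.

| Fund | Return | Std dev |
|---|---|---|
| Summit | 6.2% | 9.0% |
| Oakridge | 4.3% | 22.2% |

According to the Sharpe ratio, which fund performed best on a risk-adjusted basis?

Summit

Summit: Sharpe ratio = (6.2% − 1.0%) / 9.0% = 0.578
Oakridge: Sharpe ratio = (4.3% − 1.0%) / 22.2% = 0.149
Highest: Summit (0.578).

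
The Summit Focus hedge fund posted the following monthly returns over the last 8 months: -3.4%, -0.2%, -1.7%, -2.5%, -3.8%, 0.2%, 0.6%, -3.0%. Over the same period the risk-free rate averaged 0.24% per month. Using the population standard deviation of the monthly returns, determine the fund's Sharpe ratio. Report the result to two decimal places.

Mean return r̄ = -13.80 / 8 = -1.7250%
Population σ = √[Σ(r − r̄)² / 8] = √[20.7750 / 8] = √2.5969 = 1.6115%
Sharpe = (r̄ − rf) / σ = (-1.7250 − 0.24) / 1.6115 = -1.9650 / 1.6115 = -1.2194

-1.22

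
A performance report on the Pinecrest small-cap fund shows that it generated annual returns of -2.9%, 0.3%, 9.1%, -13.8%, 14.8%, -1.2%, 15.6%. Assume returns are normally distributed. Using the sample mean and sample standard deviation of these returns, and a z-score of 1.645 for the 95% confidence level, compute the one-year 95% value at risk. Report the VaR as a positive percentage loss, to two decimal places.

μ = (-2.9 + 0.3 + 9.1 − 13.8 + 14.8 − 1.2 + 15.6) / 7 = 3.1286%
Sample σ = √[Σ(r − μ)² / 6] = √[677.0743 / 6] = √112.8457 = 10.6229%
VaR = −(μ − z·σ) = −(3.1286 − 1.645 × 10.6229) = −(-14.3461) = 14.3461%

14.35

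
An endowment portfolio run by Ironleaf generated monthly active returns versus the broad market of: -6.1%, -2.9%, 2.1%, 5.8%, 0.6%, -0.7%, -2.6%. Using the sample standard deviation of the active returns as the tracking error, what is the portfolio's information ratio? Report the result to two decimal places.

-0.14

r̄ = (-6.1 − 2.9 + 2.1 + 5.8 + 0.6 − 0.7 − 2.6) / 7 = -0.5429%
Σ(r − r̄)² = (-6.1 − (-0.5429))² + (-2.9 − (-0.5429))² + (2.1 − (-0.5429))² + … = 89.2171
σ = √[89.2171 / 6] = 3.8561%
IR = r̄ / tracking error = -0.5429 / 3.8561 = -0.1408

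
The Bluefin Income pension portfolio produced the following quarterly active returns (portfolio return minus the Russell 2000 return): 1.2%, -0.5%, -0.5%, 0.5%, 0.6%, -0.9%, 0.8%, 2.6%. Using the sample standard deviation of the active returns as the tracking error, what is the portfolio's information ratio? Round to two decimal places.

0.42

Mean return r̄ = 3.80 / 8 = 0.4750%
Σ(r − r̄)² = (1.2 − 0.4750)² + (-0.5 − 0.4750)² + … = 8.9550
sample σ = √(8.9550 / 7) = √1.2793 = 1.1311%
IR = r̄ / tracking error = 0.4750 / 1.1311 = 0.4199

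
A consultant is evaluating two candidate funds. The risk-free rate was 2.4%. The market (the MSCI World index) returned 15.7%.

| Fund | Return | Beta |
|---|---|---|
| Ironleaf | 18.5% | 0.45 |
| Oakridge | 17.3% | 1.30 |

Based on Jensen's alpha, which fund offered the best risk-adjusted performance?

Ironleaf: α = 18.5% − [2.4% + 0.45 × (15.7% − 2.4%)] = 10.115
Oakridge: α = 17.3% − [2.4% + 1.30 × (15.7% − 2.4%)] = -2.390
Highest: Ironleaf (10.115).

Ironleaf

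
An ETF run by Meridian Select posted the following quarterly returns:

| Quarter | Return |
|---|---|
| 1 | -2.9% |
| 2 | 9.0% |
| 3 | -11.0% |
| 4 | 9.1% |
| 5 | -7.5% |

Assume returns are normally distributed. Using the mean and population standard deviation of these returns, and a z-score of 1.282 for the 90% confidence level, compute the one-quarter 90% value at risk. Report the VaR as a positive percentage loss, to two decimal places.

11.34

Mean return r̄ = -3.30 / 5 = -0.6600%
Population std dev = √[347.2920 / 5] = 8.3342%
VaR = −(r̄ − z·σ) = −(-0.6600 − 1.282 × 8.3342) = −(-11.3444) = 11.3444%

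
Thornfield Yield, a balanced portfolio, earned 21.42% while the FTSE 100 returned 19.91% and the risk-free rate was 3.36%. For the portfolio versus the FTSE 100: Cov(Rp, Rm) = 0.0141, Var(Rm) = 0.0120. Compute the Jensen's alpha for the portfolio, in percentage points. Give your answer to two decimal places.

β = Cov / Var = 0.0141 / 0.0120 = 1.1750
E[R] = Rf + β(Rm − Rf) = 3.36% + 1.1750 × (19.91% − 3.36%) = 22.8063%
α = Rp − E[R] = 21.42% − 22.8063% = -1.3863

-1.39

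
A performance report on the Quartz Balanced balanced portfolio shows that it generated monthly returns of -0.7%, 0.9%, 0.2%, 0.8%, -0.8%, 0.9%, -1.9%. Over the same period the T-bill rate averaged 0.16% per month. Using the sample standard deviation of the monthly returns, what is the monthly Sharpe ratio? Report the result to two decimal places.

-0.23

r̄ = (-0.7 + 0.9 + 0.2 + 0.8 − 0.8 + 0.9 − 1.9) / 7 = -0.0857%
Σ(r − r̄)² = (-0.7 − (-0.0857))² + (0.9 − (-0.0857))² + … = 6.9886
σ = √[6.9886 / 6] = 1.0792%
Sharpe = (r̄ − rf) / σ = (-0.0857 − 0.16) / 1.0792 = -0.2457 / 1.0792 = -0.2277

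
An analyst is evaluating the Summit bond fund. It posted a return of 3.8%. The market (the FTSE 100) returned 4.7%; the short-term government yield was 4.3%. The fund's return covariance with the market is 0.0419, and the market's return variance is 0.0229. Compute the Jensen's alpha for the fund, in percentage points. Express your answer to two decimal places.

-1.23

β = Cov / Var = 0.0419 / 0.0229 = 1.8297
E[R] = Rf + β(Rm − Rf) = 4.3% + 1.8297 × (4.7% − 4.3%) = 5.0319%
α = Rp − E[R] = 3.8% − 5.0319% = -1.2319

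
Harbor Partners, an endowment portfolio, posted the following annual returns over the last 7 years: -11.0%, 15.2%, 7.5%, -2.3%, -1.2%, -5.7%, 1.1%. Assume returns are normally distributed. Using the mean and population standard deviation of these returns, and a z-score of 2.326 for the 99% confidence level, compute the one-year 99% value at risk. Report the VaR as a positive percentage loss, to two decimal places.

18.07

r̄ = (-11 + 15.2 + 7.5 − 2.3 − 1.2 − 5.7 + 1.1) / 7 = 0.5143%
Σ(r − r̄)² = 446.8686; population σ = √(446.8686/7) = 7.9899%
VaR = −(r̄ − z·σ) = −(0.5143 − 2.326 × 7.9899) = −(-18.0702) = 18.0702%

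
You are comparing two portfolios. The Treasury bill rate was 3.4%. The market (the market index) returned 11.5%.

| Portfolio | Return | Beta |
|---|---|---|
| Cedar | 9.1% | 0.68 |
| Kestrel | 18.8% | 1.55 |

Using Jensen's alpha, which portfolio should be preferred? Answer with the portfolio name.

Kestrel

Cedar: α = 9.1% − [3.4% + 0.68 × (11.5% − 3.4%)] = 0.192
Kestrel: α = 18.8% − [3.4% + 1.55 × (11.5% − 3.4%)] = 2.845
Highest: Kestrel (2.845).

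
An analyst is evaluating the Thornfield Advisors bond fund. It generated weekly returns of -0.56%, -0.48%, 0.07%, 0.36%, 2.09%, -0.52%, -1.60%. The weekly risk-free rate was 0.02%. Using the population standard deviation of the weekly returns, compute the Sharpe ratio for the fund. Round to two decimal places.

-0.11

μ = (-0.56 − 0.48 + 0.07 + 0.36 + 2.09 − 0.52 − 1.6) / 7 = -0.640 / 7 = -0.0914%
Σ(r − μ)² = (-0.56 − (-0.0914))² + (-0.48 − (-0.0914))² + (0.07 − (-0.0914))² + … = 7.8185
population σ = √(7.8185 / 7) = √1.1169 = 1.0568%
Sharpe = (μ − rf) / σ = (-0.0914 − 0.02) / 1.0568 = -0.1114 / 1.0568 = -0.1054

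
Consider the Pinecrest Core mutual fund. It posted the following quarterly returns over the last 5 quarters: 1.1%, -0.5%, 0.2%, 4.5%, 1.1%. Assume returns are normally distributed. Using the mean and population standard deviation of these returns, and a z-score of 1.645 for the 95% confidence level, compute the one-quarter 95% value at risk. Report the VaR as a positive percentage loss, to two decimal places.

Mean return r̄ = 6.40 / 5 = 1.2800%
Σ(r − r̄)² = (1.1 − 1.2800)² + (-0.5 − 1.2800)² + … = 14.7680
population σ = √(14.7680 / 5) = √2.9536 = 1.7186%
VaR = −(r̄ − z·σ) = −(1.2800 − 1.645 × 1.7186) = −(-1.5471) = 1.5471%

1.55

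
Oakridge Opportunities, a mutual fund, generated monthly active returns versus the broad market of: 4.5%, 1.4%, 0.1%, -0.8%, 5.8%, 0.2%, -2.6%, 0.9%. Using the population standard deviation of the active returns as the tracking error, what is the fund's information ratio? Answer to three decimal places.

0.462

μ = (4.5 + 1.4 + 0.1 − 0.8 + 5.8 + 0.2 − 2.6 + 0.9) / 8 = 1.1875%
Σ(r − μ)² = 52.8288; population σ = √(52.8288/8) = 2.5697%
IR = μ / tracking error = 1.1875 / 2.5697 = 0.4621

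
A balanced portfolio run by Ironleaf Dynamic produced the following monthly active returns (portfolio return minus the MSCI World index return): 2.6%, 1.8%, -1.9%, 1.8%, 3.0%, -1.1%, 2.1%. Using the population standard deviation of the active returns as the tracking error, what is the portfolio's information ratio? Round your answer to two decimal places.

0.67

Mean return r̄ = 8.30 / 7 = 1.1857%
Population σ = √[Σ(r − r̄)² / 7] = √[21.6286 / 7] = √3.0898 = 1.7578%
IR = r̄ / tracking error = 1.1857 / 1.7578 = 0.6745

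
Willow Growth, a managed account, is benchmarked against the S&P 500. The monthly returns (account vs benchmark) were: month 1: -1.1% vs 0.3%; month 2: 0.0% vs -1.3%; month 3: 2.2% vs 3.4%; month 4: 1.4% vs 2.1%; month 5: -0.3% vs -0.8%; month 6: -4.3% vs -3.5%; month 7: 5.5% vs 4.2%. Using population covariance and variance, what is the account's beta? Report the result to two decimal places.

1.02

r̄p = 0.4857%,  r̄m = 0.6286%
Cov = Σ(rp − r̄p)(rm − r̄m) / 7 = 6.6204
Var(rm) = Σ(rm − r̄m)² / 7 = 6.5020
β = Cov / Var = 6.6204 / 6.5020 = 1.0182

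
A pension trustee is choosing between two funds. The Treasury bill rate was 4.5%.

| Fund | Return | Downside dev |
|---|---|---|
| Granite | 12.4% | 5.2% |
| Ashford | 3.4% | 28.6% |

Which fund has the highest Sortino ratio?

Granite

Granite: Sortino ratio = (12.4% − 4.5%) / 5.2% = 1.519
Ashford: Sortino ratio = (3.4% − 4.5%) / 28.6% = -0.038
Highest: Granite (1.519).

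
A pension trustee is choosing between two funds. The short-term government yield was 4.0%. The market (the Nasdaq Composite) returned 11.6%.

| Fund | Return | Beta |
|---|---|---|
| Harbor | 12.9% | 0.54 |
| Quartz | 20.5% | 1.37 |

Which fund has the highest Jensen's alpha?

Harbor: α = 12.9% − [4.0% + 0.54 × (11.6% − 4.0%)] = 4.796
Quartz: α = 20.5% − [4.0% + 1.37 × (11.6% − 4.0%)] = 6.088
Highest: Quartz (6.088).

Quartz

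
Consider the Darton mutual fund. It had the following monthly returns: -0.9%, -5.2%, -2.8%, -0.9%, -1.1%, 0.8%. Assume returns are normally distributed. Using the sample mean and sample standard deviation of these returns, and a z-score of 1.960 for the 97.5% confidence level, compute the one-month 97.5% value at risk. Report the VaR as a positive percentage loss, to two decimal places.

5.73

μ = (-0.9 − 5.2 − 2.8 − 0.9 − 1.1 + 0.8) / 6 = -1.6833%
Σ(r − μ)² = (-0.9 − (-1.6833))² + (-5.2 − (-1.6833))² + (-2.8 − (-1.6833))² + … = 21.3483
σ = √[21.3483 / 5] = 2.0663%
VaR = −(μ − z·σ) = −(-1.6833 − 1.960 × 2.0663) = −(-5.7332) = 5.7332%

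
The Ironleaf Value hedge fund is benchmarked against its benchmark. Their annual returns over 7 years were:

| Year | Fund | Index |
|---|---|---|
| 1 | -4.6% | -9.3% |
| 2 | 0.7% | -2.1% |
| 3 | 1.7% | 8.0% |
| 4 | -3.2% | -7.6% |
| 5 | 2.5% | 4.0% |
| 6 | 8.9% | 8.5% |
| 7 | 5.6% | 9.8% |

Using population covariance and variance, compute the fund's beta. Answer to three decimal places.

r̄p = 1.6571%,  r̄m = 1.6143%
Cov = Σ(rp − r̄p)(rm − r̄m) / 7 = 28.7192
Var(rm) = Σ(rm − r̄m)² / 7 = 54.1012
β = Cov / Var = 28.7192 / 54.1012 = 0.5308

0.531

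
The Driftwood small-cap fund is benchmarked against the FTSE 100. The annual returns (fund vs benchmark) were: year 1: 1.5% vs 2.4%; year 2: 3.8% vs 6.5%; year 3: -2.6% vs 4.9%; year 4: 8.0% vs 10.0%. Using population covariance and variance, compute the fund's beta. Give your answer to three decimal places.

1.049

r̄p = 2.6750%,  r̄m = 5.9500%
Cov = Σ(rp − r̄p)(rm − r̄m) / 4 = 7.9738
Var(rm) = Σ(rm − r̄m)² / 4 = 7.6025
β = Cov / Var = 7.9738 / 7.6025 = 1.0488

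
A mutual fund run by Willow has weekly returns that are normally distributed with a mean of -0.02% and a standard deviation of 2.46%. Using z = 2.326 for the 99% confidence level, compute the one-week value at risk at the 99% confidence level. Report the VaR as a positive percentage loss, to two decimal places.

VaR (as % loss) = −(μ − z·σ) = −(-0.02% − 2.326 × 2.46%) = −(-5.74196%) = 5.74196%

5.74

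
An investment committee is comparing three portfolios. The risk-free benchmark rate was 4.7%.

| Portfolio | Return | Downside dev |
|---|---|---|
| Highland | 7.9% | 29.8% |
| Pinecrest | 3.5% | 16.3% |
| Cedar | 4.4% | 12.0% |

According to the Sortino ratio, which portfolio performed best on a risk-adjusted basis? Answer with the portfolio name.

Highland: Sortino ratio = (7.9% − 4.7%) / 29.8% = 0.107
Pinecrest: Sortino ratio = (3.5% − 4.7%) / 16.3% = -0.074
Cedar: Sortino ratio = (4.4% − 4.7%) / 12.0% = -0.025
Highest: Highland (0.107).

Highland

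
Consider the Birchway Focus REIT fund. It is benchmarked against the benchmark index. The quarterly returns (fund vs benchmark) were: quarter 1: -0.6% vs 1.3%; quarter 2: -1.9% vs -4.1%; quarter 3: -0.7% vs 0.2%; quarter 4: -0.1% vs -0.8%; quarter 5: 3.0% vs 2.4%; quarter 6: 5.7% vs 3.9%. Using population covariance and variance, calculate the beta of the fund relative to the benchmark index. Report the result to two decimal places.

r̄p = 0.9000%,  r̄m = 0.4833%
Cov = Σ(rp − r̄p)(rm − r̄m) / 6 = 5.6283
Var(rm) = Σ(rm − r̄m)² / 6 = 6.4581
β = Cov / Var = 5.6283 / 6.4581 = 0.8715

0.87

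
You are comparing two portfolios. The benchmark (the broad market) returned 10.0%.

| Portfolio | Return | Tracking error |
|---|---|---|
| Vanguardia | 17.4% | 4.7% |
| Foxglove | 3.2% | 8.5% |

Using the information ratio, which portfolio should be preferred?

Vanguardia

Vanguardia: IR = (17.4% − 10.0%) / 4.7% = 1.574
Foxglove: IR = (3.2% − 10.0%) / 8.5% = -0.800
Highest: Vanguardia (1.574).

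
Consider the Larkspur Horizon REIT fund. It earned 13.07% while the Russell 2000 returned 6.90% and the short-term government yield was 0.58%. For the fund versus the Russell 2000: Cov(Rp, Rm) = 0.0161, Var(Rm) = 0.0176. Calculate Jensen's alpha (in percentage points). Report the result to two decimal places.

6.71

β = Cov / Var = 0.0161 / 0.0176 = 0.9148
E[R] = Rf + β(Rm − Rf) = 0.58% + 0.9148 × (6.90% − 0.58%) = 6.3615%
α = Rp − E[R] = 13.07% − 6.3615% = 6.7085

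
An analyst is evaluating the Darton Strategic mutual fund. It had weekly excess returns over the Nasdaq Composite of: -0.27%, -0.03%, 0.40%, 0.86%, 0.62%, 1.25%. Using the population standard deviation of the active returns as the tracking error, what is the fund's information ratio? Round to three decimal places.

0.918

Mean return r̄ = 2.830 / 6 = 0.4717%
Population σ = √[Σ(r − r̄)² / 6] = √[1.5855 / 6] = √0.2643 = 0.5141%
IR = r̄ / tracking error = 0.4717 / 0.5141 = 0.9175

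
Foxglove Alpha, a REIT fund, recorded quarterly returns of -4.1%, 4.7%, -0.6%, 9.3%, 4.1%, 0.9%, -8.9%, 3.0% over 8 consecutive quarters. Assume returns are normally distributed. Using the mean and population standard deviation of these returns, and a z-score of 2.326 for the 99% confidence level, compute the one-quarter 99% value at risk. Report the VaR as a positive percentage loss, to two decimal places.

r̄ = (-4.1 + 4.7 − 0.6 + 9.3 + 4.1 + 0.9 − 8.9 + 3) / 8 = 1.0500%
Σ(r − r̄)² = 222.7600; population σ = √(222.7600/8) = 5.2768%
VaR = −(r̄ − z·σ) = −(1.0500 − 2.326 × 5.2768) = −(-11.2238) = 11.2238%

11.22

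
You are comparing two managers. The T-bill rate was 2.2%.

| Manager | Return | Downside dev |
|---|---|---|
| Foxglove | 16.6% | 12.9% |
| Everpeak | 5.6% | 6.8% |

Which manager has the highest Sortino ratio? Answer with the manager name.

Foxglove: Sortino ratio = (16.6% − 2.2%) / 12.9% = 1.116
Everpeak: Sortino ratio = (5.6% − 2.2%) / 6.8% = 0.500
Highest: Foxglove (1.116).

Foxglove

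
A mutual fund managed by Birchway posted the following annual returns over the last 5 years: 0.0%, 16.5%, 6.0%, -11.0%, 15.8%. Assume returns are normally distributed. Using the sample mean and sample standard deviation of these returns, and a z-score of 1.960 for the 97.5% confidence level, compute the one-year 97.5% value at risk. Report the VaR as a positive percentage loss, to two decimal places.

17.10

r̄ = (0 + 16.5 + 6 − 11 + 15.8) / 5 = 5.4600%
Sample std dev = √[529.8320 / 4] = 11.5090%
VaR = −(r̄ − z·σ) = −(5.4600 − 1.960 × 11.5090) = −(-17.0976) = 17.0976%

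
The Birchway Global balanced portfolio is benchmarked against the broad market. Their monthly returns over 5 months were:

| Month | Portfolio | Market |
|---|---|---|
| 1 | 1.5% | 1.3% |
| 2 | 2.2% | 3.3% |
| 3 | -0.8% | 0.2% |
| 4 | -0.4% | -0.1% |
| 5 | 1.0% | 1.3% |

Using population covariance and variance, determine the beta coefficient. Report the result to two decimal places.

0.87

r̄p = 0.7000%,  r̄m = 1.2000%
Cov = Σ(rp − r̄p)(rm − r̄m) / 5 = 1.2380
Var(rm) = Σ(rm − r̄m)² / 5 = 1.4240
β = Cov / Var = 1.2380 / 1.4240 = 0.8694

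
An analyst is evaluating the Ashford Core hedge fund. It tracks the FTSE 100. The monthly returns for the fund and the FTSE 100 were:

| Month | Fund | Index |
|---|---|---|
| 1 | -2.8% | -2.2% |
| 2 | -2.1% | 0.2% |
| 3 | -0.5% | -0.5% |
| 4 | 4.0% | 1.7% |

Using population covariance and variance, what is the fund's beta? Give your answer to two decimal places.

r̄p = -0.3500%,  r̄m = -0.2000%
Cov = Σ(rp − r̄p)(rm − r̄m) / 4 = 3.1275
Var(rm) = Σ(rm − r̄m)² / 4 = 1.9650
β = Cov / Var = 3.1275 / 1.9650 = 1.5916

1.59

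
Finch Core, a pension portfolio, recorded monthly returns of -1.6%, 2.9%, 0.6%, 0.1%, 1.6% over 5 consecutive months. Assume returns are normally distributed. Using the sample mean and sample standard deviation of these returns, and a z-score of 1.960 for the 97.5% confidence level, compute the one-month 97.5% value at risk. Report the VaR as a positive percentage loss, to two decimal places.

r̄ = (-1.6 + 2.9 + 0.6 + 0.1 + 1.6) / 5 = 3.60 / 5 = 0.7200%
Σ(r − r̄)² = (-1.6 − 0.7200)² + (2.9 − 0.7200)² + (0.6 − 0.7200)² + … = 11.3080
σ = √[11.3080 / 4] = 1.6814%
VaR = −(r̄ − z·σ) = −(0.7200 − 1.960 × 1.6814) = −(-2.5755) = 2.5755%

2.58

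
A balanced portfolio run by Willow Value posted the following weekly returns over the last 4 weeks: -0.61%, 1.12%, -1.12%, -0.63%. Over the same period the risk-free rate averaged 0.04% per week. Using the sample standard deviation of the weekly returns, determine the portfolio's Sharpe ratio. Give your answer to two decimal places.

Mean return r̄ = -1.240 / 4 = -0.3100%
Sample std dev = √[2.8934 / 3] = 0.9821%
Sharpe = (r̄ − rf) / σ = (-0.3100 − 0.04) / 0.9821 = -0.3500 / 0.9821 = -0.3564

-0.36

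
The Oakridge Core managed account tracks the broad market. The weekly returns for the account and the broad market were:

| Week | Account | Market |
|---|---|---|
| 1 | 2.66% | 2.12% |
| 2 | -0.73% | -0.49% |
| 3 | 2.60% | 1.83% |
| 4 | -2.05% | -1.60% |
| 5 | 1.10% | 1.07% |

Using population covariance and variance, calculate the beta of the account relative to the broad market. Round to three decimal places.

1.302

r̄p = 0.7160%,  r̄m = 0.5860%
Cov = Σ(rp − r̄p)(rm − r̄m) / 5 = 2.6228
Var(rm) = Σ(rm − r̄m)² / 5 = 2.0143
β = Cov / Var = 2.6228 / 2.0143 = 1.3021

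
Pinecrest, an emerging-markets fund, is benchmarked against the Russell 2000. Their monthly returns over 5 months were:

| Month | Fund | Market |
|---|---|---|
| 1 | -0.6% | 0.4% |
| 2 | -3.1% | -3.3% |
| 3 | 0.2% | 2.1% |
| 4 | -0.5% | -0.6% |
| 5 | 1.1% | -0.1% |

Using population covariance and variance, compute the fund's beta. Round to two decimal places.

r̄p = -0.5800%,  r̄m = -0.3000%
Cov = Σ(rp − r̄p)(rm − r̄m) / 5 = 1.9460
Var(rm) = Σ(rm − r̄m)² / 5 = 3.0760
β = Cov / Var = 1.9460 / 3.0760 = 0.6326

0.63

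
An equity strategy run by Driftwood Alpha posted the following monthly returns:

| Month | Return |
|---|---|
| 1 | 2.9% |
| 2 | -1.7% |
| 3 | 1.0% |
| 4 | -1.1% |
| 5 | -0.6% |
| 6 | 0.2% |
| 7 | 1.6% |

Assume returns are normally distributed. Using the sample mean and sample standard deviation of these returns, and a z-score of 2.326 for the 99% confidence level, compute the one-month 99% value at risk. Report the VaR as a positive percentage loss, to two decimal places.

r̄ = (2.9 − 1.7 + 1 − 1.1 − 0.6 + 0.2 + 1.6) / 7 = 0.3286%
Σ(r − r̄)² = (2.9 − 0.3286)² + (-1.7 − 0.3286)² + (1 − 0.3286)² + … = 15.7143
σ = √[15.7143 / 6] = 1.6183%
VaR = −(r̄ − z·σ) = −(0.3286 − 2.326 × 1.6183) = −(-3.4356) = 3.4356%

3.44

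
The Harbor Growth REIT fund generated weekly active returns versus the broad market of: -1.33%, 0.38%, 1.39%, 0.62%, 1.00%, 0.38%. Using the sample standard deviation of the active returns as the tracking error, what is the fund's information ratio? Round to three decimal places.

μ = (-1.33 + 0.38 + 1.39 + 0.62 + 1 + 0.38) / 6 = 0.4067%
Σ(r − μ)² = (-1.33 − 0.4067)² + (0.38 − 0.4067)² + … = 4.3819
sample σ = √(4.3819 / 5) = √0.8764 = 0.9362%
IR = μ / tracking error = 0.4067 / 0.9362 = 0.4344

0.434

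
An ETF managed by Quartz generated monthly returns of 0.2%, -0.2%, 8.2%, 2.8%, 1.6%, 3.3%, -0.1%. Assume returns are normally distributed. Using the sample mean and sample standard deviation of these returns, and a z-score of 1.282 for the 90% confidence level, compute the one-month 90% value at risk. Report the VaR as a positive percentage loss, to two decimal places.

Mean return r̄ = 15.80 / 7 = 2.2571%
Sample σ = √[Σ(r − r̄)² / 6] = √[52.9571 / 6] = √8.8262 = 2.9709%
VaR = −(r̄ − z·σ) = −(2.2571 − 1.282 × 2.9709) = −(-1.5516) = 1.5516%

1.55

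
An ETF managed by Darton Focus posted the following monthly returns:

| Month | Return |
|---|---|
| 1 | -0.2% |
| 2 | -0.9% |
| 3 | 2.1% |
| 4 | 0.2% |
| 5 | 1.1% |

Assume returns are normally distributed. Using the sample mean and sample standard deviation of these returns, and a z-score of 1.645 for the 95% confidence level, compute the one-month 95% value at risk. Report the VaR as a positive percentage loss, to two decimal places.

1.46

r̄ = (-0.2 − 0.9 + 2.1 + 0.2 + 1.1) / 5 = 0.4600%
Sample std dev = √[5.4520 / 4] = 1.1675%
VaR = −(r̄ − z·σ) = −(0.4600 − 1.645 × 1.1675) = −(-1.4605) = 1.4605%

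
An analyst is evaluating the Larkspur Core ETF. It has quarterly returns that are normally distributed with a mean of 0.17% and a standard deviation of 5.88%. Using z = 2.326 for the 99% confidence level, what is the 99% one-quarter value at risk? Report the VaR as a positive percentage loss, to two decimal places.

VaR (as % loss) = −(μ − z·σ) = −(0.17% − 2.326 × 5.88%) = −(-13.50688%) = 13.50688%

13.51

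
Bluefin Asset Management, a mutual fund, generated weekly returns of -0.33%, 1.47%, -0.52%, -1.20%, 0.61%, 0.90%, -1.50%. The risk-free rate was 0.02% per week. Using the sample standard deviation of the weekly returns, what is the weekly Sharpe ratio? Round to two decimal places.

r̄ = (-0.33 + 1.47 − 0.52 − 1.2 + 0.61 + 0.9 − 1.5) / 7 = -0.570 / 7 = -0.0814%
Σ(r − r̄)² = 7.3659; sample σ = √(7.3659/6) = 1.1080%
Sharpe = (r̄ − rf) / σ = (-0.0814 − 0.02) / 1.1080 = -0.1014 / 1.1080 = -0.0915

-0.09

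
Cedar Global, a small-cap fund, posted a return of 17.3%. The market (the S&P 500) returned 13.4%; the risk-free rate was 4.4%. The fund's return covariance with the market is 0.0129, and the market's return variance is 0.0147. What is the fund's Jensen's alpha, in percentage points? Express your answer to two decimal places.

β = Cov / Var = 0.0129 / 0.0147 = 0.8776
E[R] = Rf + β(Rm − Rf) = 4.4% + 0.8776 × (13.4% − 4.4%) = 12.2984%
α = Rp − E[R] = 17.3% − 12.2984% = 5.0016

5.00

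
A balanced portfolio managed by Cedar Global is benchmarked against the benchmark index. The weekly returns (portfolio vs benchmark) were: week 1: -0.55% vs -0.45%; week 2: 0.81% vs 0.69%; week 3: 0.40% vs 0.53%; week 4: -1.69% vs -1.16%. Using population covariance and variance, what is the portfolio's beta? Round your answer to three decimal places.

1.270

r̄p = -0.2575%,  r̄m = -0.0975%
Cov = Σ(rp − r̄p)(rm − r̄m) / 4 = 0.7196
Var(rm) = Σ(rm − r̄m)² / 4 = 0.5668
β = Cov / Var = 0.7196 / 0.5668 = 1.2696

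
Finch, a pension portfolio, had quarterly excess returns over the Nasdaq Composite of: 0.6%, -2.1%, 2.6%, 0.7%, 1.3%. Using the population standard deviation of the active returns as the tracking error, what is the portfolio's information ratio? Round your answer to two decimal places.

0.40

μ = (0.6 − 2.1 + 2.6 + 0.7 + 1.3) / 5 = 3.10 / 5 = 0.6200%
Σ(r − μ)² = (0.6 − 0.6200)² + (-2.1 − 0.6200)² + … = 11.7880
population σ = √(11.7880 / 5) = √2.3576 = 1.5354%
IR = μ / tracking error = 0.6200 / 1.5354 = 0.4038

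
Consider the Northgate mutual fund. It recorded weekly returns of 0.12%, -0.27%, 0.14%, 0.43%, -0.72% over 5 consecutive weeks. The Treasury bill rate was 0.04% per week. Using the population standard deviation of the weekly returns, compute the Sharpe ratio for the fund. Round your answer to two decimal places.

-0.25

Mean return r̄ = -0.300 / 5 = -0.0600%
Σ(r − r̄)² = (0.12 − (-0.0600))² + (-0.27 − (-0.0600))² + … = 0.7922
population σ = √(0.7922 / 5) = √0.1584 = 0.3980%
Sharpe = (r̄ − rf) / σ = (-0.0600 − 0.04) / 0.3980 = -0.1000 / 0.3980 = -0.2513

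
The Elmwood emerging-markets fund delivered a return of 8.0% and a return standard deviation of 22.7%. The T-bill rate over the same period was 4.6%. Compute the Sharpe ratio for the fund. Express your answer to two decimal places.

Sharpe = (Rp − Rf) / σp = (8.0% − 4.6%) / 22.7% = 3.40% / 22.7% = 0.1498

0.15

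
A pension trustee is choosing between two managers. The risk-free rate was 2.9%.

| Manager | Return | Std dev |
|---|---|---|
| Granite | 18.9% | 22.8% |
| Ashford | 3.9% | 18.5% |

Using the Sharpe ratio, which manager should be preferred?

Granite: Sharpe ratio = (18.9% − 2.9%) / 22.8% = 0.702
Ashford: Sharpe ratio = (3.9% − 2.9%) / 18.5% = 0.054
Highest: Granite (0.702).

Granite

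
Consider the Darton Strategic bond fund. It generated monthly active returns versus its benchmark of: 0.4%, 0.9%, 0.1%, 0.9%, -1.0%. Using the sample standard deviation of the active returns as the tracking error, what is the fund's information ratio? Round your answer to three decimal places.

r̄ = (0.4 + 0.9 + 0.1 + 0.9 − 1) / 5 = 0.2600%
Sample σ = √[Σ(r − r̄)² / 4] = √[2.4520 / 4] = √0.6130 = 0.7829%
IR = r̄ / tracking error = 0.2600 / 0.7829 = 0.3321

0.332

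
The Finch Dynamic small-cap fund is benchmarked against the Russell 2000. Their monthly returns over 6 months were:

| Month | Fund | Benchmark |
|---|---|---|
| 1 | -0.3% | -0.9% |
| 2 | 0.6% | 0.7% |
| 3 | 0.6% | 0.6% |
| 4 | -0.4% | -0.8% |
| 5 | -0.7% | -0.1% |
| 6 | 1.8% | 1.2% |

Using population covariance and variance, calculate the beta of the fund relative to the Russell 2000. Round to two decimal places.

r̄p = 0.2667%,  r̄m = 0.1167%
Cov = Σ(rp − r̄p)(rm − r̄m) / 6 = 0.5689
Var(rm) = Σ(rm − r̄m)² / 6 = 0.6114
β = Cov / Var = 0.5689 / 0.6114 = 0.9305

0.93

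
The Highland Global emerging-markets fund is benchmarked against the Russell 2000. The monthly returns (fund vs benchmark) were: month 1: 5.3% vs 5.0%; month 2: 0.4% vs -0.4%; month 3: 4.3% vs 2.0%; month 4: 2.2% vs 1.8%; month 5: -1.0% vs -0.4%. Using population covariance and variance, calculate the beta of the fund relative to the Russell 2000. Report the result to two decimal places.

1.08

r̄p = 2.2400%,  r̄m = 1.6000%
Cov = Σ(rp − r̄p)(rm − r̄m) / 5 = 4.2760
Var(rm) = Σ(rm − r̄m)² / 5 = 3.9520
β = Cov / Var = 4.2760 / 3.9520 = 1.0820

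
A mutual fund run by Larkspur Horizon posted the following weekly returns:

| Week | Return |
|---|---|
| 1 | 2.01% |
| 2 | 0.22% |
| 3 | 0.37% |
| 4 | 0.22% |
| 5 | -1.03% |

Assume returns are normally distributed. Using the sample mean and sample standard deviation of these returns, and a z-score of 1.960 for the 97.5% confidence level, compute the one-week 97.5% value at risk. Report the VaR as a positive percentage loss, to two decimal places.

μ = (2.01 + 0.22 + 0.37 + 0.22 − 1.03) / 5 = 1.790 / 5 = 0.3580%
Σ(r − μ)² = 4.6939; sample σ = √(4.6939/4) = 1.0833%
VaR = −(μ − z·σ) = −(0.3580 − 1.960 × 1.0833) = −(-1.7653) = 1.7653%

1.77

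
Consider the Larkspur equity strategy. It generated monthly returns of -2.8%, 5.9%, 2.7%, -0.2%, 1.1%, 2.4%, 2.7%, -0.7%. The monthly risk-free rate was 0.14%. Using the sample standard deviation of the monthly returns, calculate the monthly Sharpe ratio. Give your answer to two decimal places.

0.47

r̄ = (-2.8 + 5.9 + 2.7 − 0.2 + 1.1 + 2.4 + 2.7 − 0.7) / 8 = 1.3875%
Sample std dev = √[49.3288 / 7] = 2.6546%
Sharpe = (r̄ − rf) / σ = (1.3875 − 0.14) / 2.6546 = 1.2475 / 2.6546 = 0.4699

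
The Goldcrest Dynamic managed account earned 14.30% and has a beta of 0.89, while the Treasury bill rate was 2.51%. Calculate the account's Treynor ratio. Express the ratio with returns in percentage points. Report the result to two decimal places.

13.25

Treynor = (Rp − Rf) / β = (14.30% − 2.51%) / 0.89 = 11.79 / 0.89 = 13.2472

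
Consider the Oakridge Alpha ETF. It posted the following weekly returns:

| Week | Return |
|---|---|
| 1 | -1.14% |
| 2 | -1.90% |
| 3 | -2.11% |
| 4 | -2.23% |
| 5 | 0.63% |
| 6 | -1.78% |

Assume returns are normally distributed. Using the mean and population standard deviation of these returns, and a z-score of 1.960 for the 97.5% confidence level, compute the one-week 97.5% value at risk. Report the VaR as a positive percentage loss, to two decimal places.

3.34

μ = (-1.14 − 1.9 − 2.11 − 2.23 + 0.63 − 1.78) / 6 = -1.4217%
Population std dev = √[5.7731 / 6] = 0.9809%
VaR = −(μ − z·σ) = −(-1.4217 − 1.960 × 0.9809) = −(-3.3443) = 3.3443%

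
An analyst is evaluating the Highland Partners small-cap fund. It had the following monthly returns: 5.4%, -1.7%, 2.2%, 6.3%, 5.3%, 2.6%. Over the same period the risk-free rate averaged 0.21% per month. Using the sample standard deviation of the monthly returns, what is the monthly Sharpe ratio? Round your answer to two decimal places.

r̄ = (5.4 − 1.7 + 2.2 + 6.3 + 5.3 + 2.6) / 6 = 3.3500%
Sample σ = √[Σ(r − r̄)² / 5] = √[44.0950 / 5] = √8.8190 = 2.9697%
Sharpe = (r̄ − rf) / σ = (3.3500 − 0.21) / 2.9697 = 3.1400 / 2.9697 = 1.0573

1.06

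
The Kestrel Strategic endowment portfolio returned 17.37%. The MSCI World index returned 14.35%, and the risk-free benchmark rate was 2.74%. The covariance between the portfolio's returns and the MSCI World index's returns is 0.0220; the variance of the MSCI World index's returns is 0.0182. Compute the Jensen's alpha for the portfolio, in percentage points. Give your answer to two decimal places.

β = Cov / Var = 0.0220 / 0.0182 = 1.2088
E[R] = Rf + β(Rm − Rf) = 2.74% + 1.2088 × (14.35% − 2.74%) = 16.7742%
α = Rp − E[R] = 17.37% − 16.7742% = 0.5958

0.60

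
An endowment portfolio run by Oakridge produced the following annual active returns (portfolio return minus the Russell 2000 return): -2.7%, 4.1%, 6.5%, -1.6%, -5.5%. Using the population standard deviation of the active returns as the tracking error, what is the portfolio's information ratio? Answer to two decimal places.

0.04

μ = (-2.7 + 4.1 + 6.5 − 1.6 − 5.5) / 5 = 0.80 / 5 = 0.1600%
Population σ = √[Σ(r − μ)² / 5] = √[99.0320 / 5] = √19.8064 = 4.4504%
IR = μ / tracking error = 0.1600 / 4.4504 = 0.0360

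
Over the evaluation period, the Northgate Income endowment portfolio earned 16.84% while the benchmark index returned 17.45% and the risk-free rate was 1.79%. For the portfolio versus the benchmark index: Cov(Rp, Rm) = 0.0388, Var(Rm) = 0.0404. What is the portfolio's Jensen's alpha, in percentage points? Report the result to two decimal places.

0.01

β = Cov / Var = 0.0388 / 0.0404 = 0.9604
E[R] = Rf + β(Rm − Rf) = 1.79% + 0.9604 × (17.45% − 1.79%) = 16.8299%
α = Rp − E[R] = 16.84% − 16.8299% = 0.0101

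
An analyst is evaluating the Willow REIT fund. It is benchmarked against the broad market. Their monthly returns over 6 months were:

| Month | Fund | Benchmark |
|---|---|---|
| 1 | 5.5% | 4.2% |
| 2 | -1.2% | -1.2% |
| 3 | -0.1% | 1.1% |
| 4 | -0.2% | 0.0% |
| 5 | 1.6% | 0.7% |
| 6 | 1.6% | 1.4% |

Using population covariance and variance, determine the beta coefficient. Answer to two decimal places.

r̄p = 1.2000%,  r̄m = 1.0333%
Cov = Σ(rp − r̄p)(rm − r̄m) / 6 = 3.3917
Var(rm) = Σ(rm − r̄m)² / 6 = 2.7222
β = Cov / Var = 3.3917 / 2.7222 = 1.2459

1.25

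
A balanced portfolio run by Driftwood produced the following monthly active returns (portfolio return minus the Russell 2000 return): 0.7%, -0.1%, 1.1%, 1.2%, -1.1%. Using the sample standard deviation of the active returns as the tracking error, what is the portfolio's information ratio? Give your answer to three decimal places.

0.374

μ = (0.7 − 0.1 + 1.1 + 1.2 − 1.1) / 5 = 1.80 / 5 = 0.3600%
Σ(r − μ)² = 3.7120; sample σ = √(3.7120/4) = 0.9633%
IR = μ / tracking error = 0.3600 / 0.9633 = 0.3737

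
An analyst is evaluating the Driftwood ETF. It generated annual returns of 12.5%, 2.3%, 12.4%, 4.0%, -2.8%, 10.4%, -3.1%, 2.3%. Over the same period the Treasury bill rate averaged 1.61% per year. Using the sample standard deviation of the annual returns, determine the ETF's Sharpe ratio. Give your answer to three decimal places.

r̄ = (12.5 + 2.3 + 12.4 + 4 − 2.8 + 10.4 − 3.1 + 2.3) / 8 = 4.7500%
Σ(r − r̄)² = (12.5 − 4.7500)² + (2.3 − 4.7500)² + (12.4 − 4.7500)² + … = 281.7000
sample σ = √(281.7000 / 7) = √40.2429 = 6.3437%
Sharpe = (r̄ − rf) / σ = (4.7500 − 1.61) / 6.3437 = 3.1400 / 6.3437 = 0.4950

0.495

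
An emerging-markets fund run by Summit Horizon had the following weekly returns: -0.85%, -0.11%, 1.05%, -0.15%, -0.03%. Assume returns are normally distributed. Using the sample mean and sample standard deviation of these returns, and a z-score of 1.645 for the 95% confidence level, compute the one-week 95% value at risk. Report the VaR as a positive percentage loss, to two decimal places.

r̄ = (-0.85 − 0.11 + 1.05 − 0.15 − 0.03) / 5 = -0.0180%
Sample σ = √[Σ(r − r̄)² / 4] = √[1.8589 / 4] = √0.4647 = 0.6817%
VaR = −(r̄ − z·σ) = −(-0.0180 − 1.645 × 0.6817) = −(-1.1394) = 1.1394%

1.14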